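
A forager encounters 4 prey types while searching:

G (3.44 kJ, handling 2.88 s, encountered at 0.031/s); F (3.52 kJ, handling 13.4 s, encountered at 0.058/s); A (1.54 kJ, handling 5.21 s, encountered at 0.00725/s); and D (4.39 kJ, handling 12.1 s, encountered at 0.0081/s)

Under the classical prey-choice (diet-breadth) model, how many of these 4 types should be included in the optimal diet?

4

Rank by E/h (kJ/s): G 1.19, D 0.363, A 0.296, F 0.263. Include each in turn until the next type's E/h falls below the running intake rate.
Rate on top 1: 0.0979. D: 0.363 > 0.0979 → include.
Rate on top 2: 0.1198. A: 0.296 > 0.1198 → include.
Rate on top 3: 0.1252. F: 0.263 > 0.1252 → include.
Optimal diet: G, D, A, F — 4 of 4 types.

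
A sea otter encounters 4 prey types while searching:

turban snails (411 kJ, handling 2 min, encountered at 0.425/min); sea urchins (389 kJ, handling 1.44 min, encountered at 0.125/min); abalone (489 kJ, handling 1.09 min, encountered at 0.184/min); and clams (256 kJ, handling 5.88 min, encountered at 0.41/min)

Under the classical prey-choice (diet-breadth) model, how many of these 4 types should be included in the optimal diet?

Rank by E/h (kJ/min): abalone 449, sea urchins 270, turban snails 206, clams 43.5. Include each in turn until the next type's E/h falls below the running intake rate.
Rate on top 1: 74.95. sea urchins: 270 > 74.95 → include.
Rate on top 2: 100.4. turban snails: 206 > 100.4 → include.
Rate on top 3: 140.4. clams: 43.5 < 140.4 → exclude; stop.
Optimal diet: abalone, sea urchins, turban snails — 3 of 4 types.

3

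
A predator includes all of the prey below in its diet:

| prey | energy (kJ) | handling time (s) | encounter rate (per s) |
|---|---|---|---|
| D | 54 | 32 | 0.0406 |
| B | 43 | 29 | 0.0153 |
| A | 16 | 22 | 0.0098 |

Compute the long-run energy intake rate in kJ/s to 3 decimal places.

R = Σλ_iE_i / (1 + Σλ_ih_i)
Numerator: 0.0406×54 + 0.0153×43 + 0.0098×16 = 3.007
Denominator: 1 + 0.0406×32 + 0.0153×29 + 0.0098×22 = 2.958
R = 3.007/2.958 = 1.016 kJ/s

1.016 kJ/s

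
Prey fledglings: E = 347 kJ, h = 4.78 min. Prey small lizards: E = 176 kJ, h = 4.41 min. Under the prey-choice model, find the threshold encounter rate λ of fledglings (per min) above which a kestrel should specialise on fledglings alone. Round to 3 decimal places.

At the threshold, the rate on fledglings alone equals the profitability of small lizards: λ·347/(1 + λ·4.78) = 176/4.41 = 39.91.
Rearranging, λ(347 − 39.91×4.78) = 39.91, so λ = 39.91/156.2 = 0.2554 per min.

0.255 per min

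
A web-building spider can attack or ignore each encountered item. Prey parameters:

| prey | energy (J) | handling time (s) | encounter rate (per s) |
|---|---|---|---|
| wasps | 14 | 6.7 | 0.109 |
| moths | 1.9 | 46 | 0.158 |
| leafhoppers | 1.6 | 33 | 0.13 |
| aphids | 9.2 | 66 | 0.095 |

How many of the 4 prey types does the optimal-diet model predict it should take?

Rank by E/h (J/s): wasps 2.09, aphids 0.139, leafhoppers 0.0485, moths 0.0413. Include each in turn until the next type's E/h falls below the running intake rate.
Rate on top 1: 0.8819. aphids: 0.139 < 0.8819 → exclude; stop.
Optimal diet: wasps — 1 of 4 types.

1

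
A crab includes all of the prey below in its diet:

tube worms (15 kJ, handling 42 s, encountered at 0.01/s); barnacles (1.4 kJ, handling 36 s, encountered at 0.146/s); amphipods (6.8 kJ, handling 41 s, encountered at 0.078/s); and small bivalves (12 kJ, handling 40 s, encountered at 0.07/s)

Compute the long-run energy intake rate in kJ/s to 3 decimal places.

0.136 kJ/s

R = Σλ_iE_i / (1 + Σλ_ih_i)
Numerator: 0.01×15 + 0.146×1.4 + 0.078×6.8 + 0.07×12 = 1.725
Denominator: 1 + 0.01×42 + 0.146×36 + 0.078×41 + 0.07×40 = 12.67
R = 1.725/12.67 = 0.1361 kJ/s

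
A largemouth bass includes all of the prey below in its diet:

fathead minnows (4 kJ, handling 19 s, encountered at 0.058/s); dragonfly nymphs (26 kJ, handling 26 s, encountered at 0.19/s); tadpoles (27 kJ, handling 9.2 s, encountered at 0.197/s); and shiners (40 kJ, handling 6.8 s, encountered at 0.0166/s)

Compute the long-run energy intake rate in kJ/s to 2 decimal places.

R = (0.058×4 + 0.19×26 + 0.197×27 + 0.0166×40) / (1 + 0.058×19 + 0.19×26 + 0.197×9.2 + 0.0166×6.8) = 11.16/8.967 = 1.244 kJ/s.

1.24 kJ/s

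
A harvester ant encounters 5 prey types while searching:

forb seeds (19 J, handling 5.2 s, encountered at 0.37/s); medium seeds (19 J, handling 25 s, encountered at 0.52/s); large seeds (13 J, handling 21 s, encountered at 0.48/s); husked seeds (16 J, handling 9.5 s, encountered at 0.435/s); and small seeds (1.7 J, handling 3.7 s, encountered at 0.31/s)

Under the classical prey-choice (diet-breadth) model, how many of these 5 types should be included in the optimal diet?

1

E/h in descending order: forb seeds 3.65, husked seeds 1.68, medium seeds 0.76, large seeds 0.619, small seeds 0.459 J/s. The optimal diet is the largest prefix of this list for which every included type satisfies E_i/h_i > R on the types above it.
Rate on top 1: 2.404. husked seeds: 1.68 < 2.404 → exclude; stop.
Optimal diet: forb seeds — 1 of 5 types.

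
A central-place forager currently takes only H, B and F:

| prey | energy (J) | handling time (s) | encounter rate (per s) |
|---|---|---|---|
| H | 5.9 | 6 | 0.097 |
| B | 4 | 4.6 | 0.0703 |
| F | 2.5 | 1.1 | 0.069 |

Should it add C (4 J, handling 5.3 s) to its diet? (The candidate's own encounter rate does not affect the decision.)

Yes

Current rate: (0.097×5.9 + 0.0703×4 + 0.069×2.5)/(1 + 0.097×6 + 0.0703×4.6 + 0.069×1.1) = 0.5178 J/s.
Profitability of C: 4/5.3 = 0.7547 J/s.
0.7547 > 0.5178, so adding C raises the average — include it.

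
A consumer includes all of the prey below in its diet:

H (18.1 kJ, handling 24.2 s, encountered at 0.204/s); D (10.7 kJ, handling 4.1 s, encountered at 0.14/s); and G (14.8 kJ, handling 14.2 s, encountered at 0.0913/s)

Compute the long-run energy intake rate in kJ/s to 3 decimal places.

Energy encountered per unit search time: 0.204×18.1 + 0.14×10.7 + 0.0913×14.8 = 6.542 kJ/s.
Handling time per unit search time: 0.204×24.2 + 0.14×4.1 + 0.0913×14.2 = 6.807.
Rate = 6.542/(1 + 6.807) = 0.8379 kJ/s.

0.838 kJ/s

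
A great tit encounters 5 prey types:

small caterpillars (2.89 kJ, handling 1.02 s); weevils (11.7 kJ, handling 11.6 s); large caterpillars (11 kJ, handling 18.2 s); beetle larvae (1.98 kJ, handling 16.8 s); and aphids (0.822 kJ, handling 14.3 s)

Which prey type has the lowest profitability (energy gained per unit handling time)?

aphids

In descending order of E/h:
small caterpillars: 2.89/1.02 = 2.83 kJ/s
weevils: 11.7/11.6 = 1.01 kJ/s
large caterpillars: 11/18.2 = 0.604 kJ/s
beetle larvae: 1.98/16.8 = 0.118 kJ/s
aphids: 0.822/14.3 = 0.0575 kJ/s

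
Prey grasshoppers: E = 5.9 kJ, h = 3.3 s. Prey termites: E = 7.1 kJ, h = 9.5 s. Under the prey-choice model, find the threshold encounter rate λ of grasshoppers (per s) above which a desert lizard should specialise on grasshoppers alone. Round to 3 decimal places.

0.218 per s

At the threshold, the rate on grasshoppers alone equals the profitability of termites: λ·5.9/(1 + λ·3.3) = 7.1/9.5 = 0.7474.
Rearranging, λ(5.9 − 0.7474×3.3) = 0.7474, so λ = 0.7474/3.434 = 0.2177 per s.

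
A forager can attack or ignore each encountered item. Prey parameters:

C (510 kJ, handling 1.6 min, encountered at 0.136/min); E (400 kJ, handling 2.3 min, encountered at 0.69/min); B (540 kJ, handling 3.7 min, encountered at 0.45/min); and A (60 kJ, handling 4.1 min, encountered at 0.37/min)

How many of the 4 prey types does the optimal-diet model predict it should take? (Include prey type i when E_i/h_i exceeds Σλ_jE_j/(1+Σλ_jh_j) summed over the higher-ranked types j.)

Profitabilities (E/h, kJ/min): C 319, E 174, B 146, A 14.6. Add prey in this order while the next type's profitability exceeds the intake rate on those already taken.
Rate on top 1: 56.96. E: 174 > 56.96 → include.
Rate on top 2: 123.1. B: 146 > 123.1 → include.
Rate on top 3: 131.6. A: 14.6 < 131.6 → exclude; stop.
Optimal diet: C, E, B — 3 of 4 types.

3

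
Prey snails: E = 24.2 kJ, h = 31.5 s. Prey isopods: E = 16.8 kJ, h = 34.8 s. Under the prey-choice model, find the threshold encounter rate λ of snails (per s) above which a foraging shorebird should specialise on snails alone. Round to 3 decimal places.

0.054 per s

Drop isopods once their profitability E₂/h₂ falls below the rate achievable on snails alone: E₂/h₂ = λE₁/(1 + λh₁).
Solve for λ: λE₁h₂ = E₂(1 + λh₁) → λ(E₁h₂ − E₂h₁) = E₂ → λ = E₂/(E₁h₂ − E₂h₁).
λ = 16.8/(24.2×34.8 − 16.8×31.5) = 16.8/313 = 0.05368 per s.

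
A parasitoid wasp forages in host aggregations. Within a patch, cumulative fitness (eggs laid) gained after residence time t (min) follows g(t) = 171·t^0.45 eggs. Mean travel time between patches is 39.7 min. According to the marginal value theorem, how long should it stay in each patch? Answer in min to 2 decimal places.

Optimal t* satisfies g'(t*) = g(t*)/(T + t*).
g'(t) = 0.45·171·t^-0.55. Setting 0.45·171·t^-0.55 = 171·t^0.45/(39.7+t) gives 0.45(39.7+t) = t, so 0.55·t = 0.45×39.7.
t* = 0.45×39.7/0.55 = 32.48 min.

32.48 min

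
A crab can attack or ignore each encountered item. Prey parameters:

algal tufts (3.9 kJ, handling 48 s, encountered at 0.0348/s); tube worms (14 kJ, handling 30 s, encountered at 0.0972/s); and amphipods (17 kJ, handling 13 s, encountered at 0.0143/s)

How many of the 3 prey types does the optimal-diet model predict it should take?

Profitabilities (E/h, kJ/s): amphipods 1.31, tube worms 0.467, algal tufts 0.0813. Add prey in this order while the next type's profitability exceeds the intake rate on those already taken.
Rate on top 1: 0.205. tube worms: 0.467 > 0.205 → include.
Rate on top 2: 0.391. algal tufts: 0.0813 < 0.391 → exclude; stop.
Optimal diet: amphipods, tube worms — 2 of 3 types.

2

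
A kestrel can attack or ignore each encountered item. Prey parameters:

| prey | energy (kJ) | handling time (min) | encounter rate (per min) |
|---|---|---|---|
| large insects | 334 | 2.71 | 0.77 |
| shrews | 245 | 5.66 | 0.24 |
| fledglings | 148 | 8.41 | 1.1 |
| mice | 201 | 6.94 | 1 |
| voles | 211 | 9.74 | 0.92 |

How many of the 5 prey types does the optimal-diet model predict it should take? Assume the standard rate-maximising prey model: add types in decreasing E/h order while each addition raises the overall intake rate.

Rank by E/h (kJ/min): large insects 123, shrews 43.3, mice 29, voles 21.7, fledglings 17.6. Include each in turn until the next type's E/h falls below the running intake rate.
Rate on top 1: 83.32. shrews: 43.3 < 83.32 → exclude; stop.
Optimal diet: large insects — 1 of 5 types.

1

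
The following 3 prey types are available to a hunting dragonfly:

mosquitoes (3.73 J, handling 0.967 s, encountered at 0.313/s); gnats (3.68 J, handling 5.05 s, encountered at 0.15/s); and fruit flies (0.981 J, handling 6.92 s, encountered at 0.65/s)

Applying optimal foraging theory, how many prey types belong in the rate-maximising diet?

1

E/h in descending order: mosquitoes 3.86, gnats 0.729, fruit flies 0.142 J/s. The optimal diet is the largest prefix of this list for which every included type satisfies E_i/h_i > R on the types above it.
Rate on top 1: 0.8962. gnats: 0.729 < 0.8962 → exclude; stop.
Optimal diet: mosquitoes — 1 of 3 types.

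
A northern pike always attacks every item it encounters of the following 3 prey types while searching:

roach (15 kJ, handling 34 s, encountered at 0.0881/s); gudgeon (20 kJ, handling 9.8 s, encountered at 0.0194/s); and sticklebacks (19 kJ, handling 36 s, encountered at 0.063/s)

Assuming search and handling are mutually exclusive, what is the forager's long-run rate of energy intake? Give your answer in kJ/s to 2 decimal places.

R = (0.0881×15 + 0.0194×20 + 0.063×19) / (1 + 0.0881×34 + 0.0194×9.8 + 0.063×36) = 2.906/6.454 = 0.4504 kJ/s.

0.45 kJ/s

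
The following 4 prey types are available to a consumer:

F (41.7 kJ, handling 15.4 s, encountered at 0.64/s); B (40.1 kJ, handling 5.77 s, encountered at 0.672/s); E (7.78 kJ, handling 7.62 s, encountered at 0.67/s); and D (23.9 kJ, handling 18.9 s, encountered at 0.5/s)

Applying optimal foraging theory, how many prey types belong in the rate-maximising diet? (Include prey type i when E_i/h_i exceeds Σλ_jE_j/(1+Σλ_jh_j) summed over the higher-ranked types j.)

E/h in descending order: B 6.95, F 2.71, D 1.26, E 1.02 kJ/s. The optimal diet is the largest prefix of this list for which every included type satisfies E_i/h_i > R on the types above it.
Rate on top 1: 5.525. F: 2.71 < 5.525 → exclude; stop.
Optimal diet: B — 1 of 4 types.

1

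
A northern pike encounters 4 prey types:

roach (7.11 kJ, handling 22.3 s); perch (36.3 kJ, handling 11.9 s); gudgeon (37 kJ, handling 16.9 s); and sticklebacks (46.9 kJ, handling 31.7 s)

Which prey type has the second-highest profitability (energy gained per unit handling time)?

Profitability E/h (kJ/s): roach = 7.11/22.3 = 0.319, perch = 36.3/11.9 = 3.05, gudgeon = 37/16.9 = 2.19, sticklebacks = 46.9/31.7 = 1.48.
Ranked: perch > gudgeon > sticklebacks > roach.

gudgeon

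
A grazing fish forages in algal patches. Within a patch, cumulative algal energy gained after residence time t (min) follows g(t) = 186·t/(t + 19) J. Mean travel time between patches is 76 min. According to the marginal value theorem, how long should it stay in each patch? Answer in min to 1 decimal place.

38.0 min

Optimal t* satisfies g'(t*) = g(t*)/(T + t*).
g'(t) = 186·19/(t + 19)². Setting 186·19/(t+19)² = 186t/[(t+19)(76+t)] gives 19(76+t) = t(t+19), so t² = 19×76 = 1444.
t* = √1444 = 38 min.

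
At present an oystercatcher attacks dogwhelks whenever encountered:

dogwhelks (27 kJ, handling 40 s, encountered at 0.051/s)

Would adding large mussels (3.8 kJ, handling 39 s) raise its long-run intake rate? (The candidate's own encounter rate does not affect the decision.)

Intake rate on the current diet: R = (0.051×27) / (1 + 0.051×40) = 1.377/3.04 = 0.453 kJ/s.
Profitability of large mussels: 3.8/39 = 0.09744 kJ/s.
Since 0.09744 < R, time spent handling large mussels is better spent searching.

No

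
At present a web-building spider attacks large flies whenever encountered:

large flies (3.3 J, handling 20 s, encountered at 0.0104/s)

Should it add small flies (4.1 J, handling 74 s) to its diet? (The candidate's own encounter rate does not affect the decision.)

On large flies alone, R = ΣλE/(1+Σλh) = 0.03432/1.208 = 0.02841 J/s.
small flies: E/h = 4.1/74 = 0.05541 J/s.
0.05541 > 0.02841, so adding small flies raises the average — include it.

Yes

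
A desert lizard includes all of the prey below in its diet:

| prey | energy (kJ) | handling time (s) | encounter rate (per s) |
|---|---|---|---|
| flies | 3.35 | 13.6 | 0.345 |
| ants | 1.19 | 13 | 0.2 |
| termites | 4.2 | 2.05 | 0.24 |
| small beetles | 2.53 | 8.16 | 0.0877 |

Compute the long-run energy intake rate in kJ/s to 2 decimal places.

R = Σλ_iE_i / (1 + Σλ_ih_i)
Numerator: 0.345×3.35 + 0.2×1.19 + 0.24×4.2 + 0.0877×2.53 = 2.624
Denominator: 1 + 0.345×13.6 + 0.2×13 + 0.24×2.05 + 0.0877×8.16 = 9.5
R = 2.624/9.5 = 0.2762 kJ/s

0.28 kJ/s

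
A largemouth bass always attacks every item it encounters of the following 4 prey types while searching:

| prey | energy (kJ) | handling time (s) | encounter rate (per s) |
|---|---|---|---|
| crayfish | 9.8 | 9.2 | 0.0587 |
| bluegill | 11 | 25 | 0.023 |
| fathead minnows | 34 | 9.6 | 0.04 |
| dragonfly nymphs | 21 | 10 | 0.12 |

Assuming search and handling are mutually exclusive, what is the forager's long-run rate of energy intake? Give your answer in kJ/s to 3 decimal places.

1.273 kJ/s

R = Σλ_iE_i / (1 + Σλ_ih_i)
Numerator: 0.0587×9.8 + 0.023×11 + 0.04×34 + 0.12×21 = 4.708
Denominator: 1 + 0.0587×9.2 + 0.023×25 + 0.04×9.6 + 0.12×10 = 3.699
R = 4.708/3.699 = 1.273 kJ/s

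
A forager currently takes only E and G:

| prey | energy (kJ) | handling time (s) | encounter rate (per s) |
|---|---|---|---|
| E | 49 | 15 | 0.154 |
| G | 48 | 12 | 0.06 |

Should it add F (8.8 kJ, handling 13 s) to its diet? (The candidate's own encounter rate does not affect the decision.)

No

Current rate: (0.154×49 + 0.06×48)/(1 + 0.154×15 + 0.06×12) = 2.587 kJ/s.
Profitability of F: 8.8/13 = 0.6769 kJ/s.
0.6769 < 2.587, so adding F would lower the average — exclude it.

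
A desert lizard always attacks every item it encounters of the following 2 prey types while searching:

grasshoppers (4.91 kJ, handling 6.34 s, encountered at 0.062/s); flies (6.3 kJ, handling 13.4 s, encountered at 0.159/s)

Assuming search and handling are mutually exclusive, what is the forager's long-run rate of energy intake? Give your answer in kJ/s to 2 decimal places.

Energy encountered per unit search time: 0.062×4.91 + 0.159×6.3 = 1.306 kJ/s.
Handling time per unit search time: 0.062×6.34 + 0.159×13.4 = 2.524.
Rate = 1.306/(1 + 2.524) = 0.3707 kJ/s.

0.37 kJ/s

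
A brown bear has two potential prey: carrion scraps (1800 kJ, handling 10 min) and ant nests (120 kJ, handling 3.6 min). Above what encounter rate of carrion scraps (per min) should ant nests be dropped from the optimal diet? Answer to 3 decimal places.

0.023 per min

Drop ant nests once their profitability E₂/h₂ falls below the rate achievable on carrion scraps alone: E₂/h₂ = λE₁/(1 + λh₁).
Solve for λ: λE₁h₂ = E₂(1 + λh₁) → λ(E₁h₂ − E₂h₁) = E₂ → λ = E₂/(E₁h₂ − E₂h₁).
λ = 120/(1800×3.6 − 120×10) = 120/5280 = 0.02273 per min.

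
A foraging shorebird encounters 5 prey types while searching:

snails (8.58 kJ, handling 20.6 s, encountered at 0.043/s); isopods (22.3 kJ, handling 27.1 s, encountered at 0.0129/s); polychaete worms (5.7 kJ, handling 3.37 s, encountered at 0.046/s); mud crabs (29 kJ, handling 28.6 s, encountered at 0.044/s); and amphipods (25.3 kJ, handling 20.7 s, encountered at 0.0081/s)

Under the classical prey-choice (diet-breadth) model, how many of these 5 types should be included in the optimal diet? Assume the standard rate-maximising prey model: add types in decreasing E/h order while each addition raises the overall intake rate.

4

E/h in descending order: polychaete worms 1.69, amphipods 1.22, mud crabs 1.01, isopods 0.823, snails 0.417 kJ/s. The optimal diet is the largest prefix of this list for which every included type satisfies E_i/h_i > R on the types above it.
Rate on top 1: 0.227. amphipods: 1.22 > 0.227 → include.
Rate on top 2: 0.3532. mud crabs: 1.01 > 0.3532 → include.
Rate on top 3: 0.6753. isopods: 0.823 > 0.6753 → include.
Rate on top 4: 0.6929. snails: 0.417 < 0.6929 → exclude; stop.
Optimal diet: polychaete worms, amphipods, mud crabs, isopods — 4 of 5 types.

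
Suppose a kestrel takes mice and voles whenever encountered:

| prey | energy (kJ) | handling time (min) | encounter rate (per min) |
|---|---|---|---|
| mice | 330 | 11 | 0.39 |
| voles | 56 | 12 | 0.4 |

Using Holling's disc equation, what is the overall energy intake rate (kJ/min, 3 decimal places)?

Energy encountered per unit search time: 0.39×330 + 0.4×56 = 151.1 kJ/min.
Handling time per unit search time: 0.39×11 + 0.4×12 = 9.09.
Rate = 151.1/(1 + 9.09) = 14.98 kJ/min.

14.975 kJ/min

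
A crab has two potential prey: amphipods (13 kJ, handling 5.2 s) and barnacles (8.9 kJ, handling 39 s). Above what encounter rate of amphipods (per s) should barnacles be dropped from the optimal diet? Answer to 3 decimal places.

0.019 per s

At the threshold, the rate on amphipods alone equals the profitability of barnacles: λ·13/(1 + λ·5.2) = 8.9/39 = 0.2282.
Rearranging, λ(13 − 0.2282×5.2) = 0.2282, so λ = 0.2282/11.81 = 0.01932 per s.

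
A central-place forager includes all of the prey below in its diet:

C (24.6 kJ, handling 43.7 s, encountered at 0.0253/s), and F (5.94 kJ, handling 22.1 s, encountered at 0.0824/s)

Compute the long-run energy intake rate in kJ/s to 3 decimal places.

0.283 kJ/s

R = Σλ_iE_i / (1 + Σλ_ih_i)
Numerator: 0.0253×24.6 + 0.0824×5.94 = 1.112
Denominator: 1 + 0.0253×43.7 + 0.0824×22.1 = 3.927
R = 1.112/3.927 = 0.2832 kJ/s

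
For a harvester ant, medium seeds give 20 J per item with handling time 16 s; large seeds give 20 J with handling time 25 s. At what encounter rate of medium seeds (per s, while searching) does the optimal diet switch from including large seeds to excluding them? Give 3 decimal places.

0.111 per s

Drop large seeds once their profitability E₂/h₂ falls below the rate achievable on medium seeds alone: E₂/h₂ = λE₁/(1 + λh₁).
Solve for λ: λE₁h₂ = E₂(1 + λh₁) → λ(E₁h₂ − E₂h₁) = E₂ → λ = E₂/(E₁h₂ − E₂h₁).
λ = 20/(20×25 − 20×16) = 20/180 = 0.1111 per s.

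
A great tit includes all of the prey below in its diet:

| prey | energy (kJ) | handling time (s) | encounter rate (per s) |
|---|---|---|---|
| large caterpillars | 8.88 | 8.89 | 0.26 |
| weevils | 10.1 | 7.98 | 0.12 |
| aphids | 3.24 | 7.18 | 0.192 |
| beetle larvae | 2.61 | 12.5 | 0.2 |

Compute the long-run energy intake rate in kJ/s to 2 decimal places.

Energy encountered per unit search time: 0.26×8.88 + 0.12×10.1 + 0.192×3.24 + 0.2×2.61 = 4.665 kJ/s.
Handling time per unit search time: 0.26×8.89 + 0.12×7.98 + 0.192×7.18 + 0.2×12.5 = 7.148.
Rate = 4.665/(1 + 7.148) = 0.5725 kJ/s.

0.57 kJ/s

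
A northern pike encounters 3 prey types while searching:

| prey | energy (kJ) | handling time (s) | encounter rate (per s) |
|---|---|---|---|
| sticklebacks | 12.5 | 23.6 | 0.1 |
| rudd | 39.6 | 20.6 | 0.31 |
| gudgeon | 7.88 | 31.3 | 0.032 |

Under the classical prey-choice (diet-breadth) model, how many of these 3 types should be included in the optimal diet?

Rank by E/h (kJ/s): rudd 1.92, sticklebacks 0.53, gudgeon 0.252. Include each in turn until the next type's E/h falls below the running intake rate.
Rate on top 1: 1.662. sticklebacks: 0.53 < 1.662 → exclude; stop.
Optimal diet: rudd — 1 of 3 types.

1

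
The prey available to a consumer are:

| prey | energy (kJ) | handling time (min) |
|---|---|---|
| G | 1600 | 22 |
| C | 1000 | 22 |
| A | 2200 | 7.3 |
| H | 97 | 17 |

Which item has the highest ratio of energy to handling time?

A

Profitability E/h (kJ/min): G = 1600/22 = 72.7, C = 1000/22 = 45.5, A = 2200/7.3 = 301, H = 97/17 = 5.71.
Ranked: A > G > C > H.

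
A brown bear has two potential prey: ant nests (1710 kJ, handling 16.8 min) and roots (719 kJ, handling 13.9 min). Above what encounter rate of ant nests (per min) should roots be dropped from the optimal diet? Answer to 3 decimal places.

At the threshold, the rate on ant nests alone equals the profitability of roots: λ·1710/(1 + λ·16.8) = 719/13.9 = 51.73.
Rearranging, λ(1710 − 51.73×16.8) = 51.73, so λ = 51.73/841 = 0.06151 per min.

0.062 per min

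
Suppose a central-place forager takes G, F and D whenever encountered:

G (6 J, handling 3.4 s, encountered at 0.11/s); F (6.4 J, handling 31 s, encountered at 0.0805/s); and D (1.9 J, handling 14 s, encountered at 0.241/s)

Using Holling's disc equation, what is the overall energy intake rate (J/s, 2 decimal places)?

0.23 J/s

Energy encountered per unit search time: 0.11×6 + 0.0805×6.4 + 0.241×1.9 = 1.633 J/s.
Handling time per unit search time: 0.11×3.4 + 0.0805×31 + 0.241×14 = 6.244.
Rate = 1.633/(1 + 6.244) = 0.2255 J/s.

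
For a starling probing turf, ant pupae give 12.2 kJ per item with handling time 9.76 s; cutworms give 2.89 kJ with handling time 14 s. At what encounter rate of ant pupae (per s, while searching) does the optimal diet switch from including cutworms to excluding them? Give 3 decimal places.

0.020 per s

The zero-one rule: include cutworms iff E₂/h₂ > λE₁/(1+λh₁). Equality gives the switch point.
λE₁h₂ = E₂ + λE₂h₁ ⇒ λ = E₂/(E₁h₂ − E₂h₁) = 2.89/(170.8 − 28.21) = 0.02027 per s.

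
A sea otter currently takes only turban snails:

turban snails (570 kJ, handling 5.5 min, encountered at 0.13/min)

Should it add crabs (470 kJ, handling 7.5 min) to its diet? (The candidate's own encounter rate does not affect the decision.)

Yes

Current rate: (0.13×570)/(1 + 0.13×5.5) = 43.21 kJ/min.
Profitability of crabs: 470/7.5 = 62.67 kJ/min.
62.67 > 43.21, so adding crabs raises the average — include it.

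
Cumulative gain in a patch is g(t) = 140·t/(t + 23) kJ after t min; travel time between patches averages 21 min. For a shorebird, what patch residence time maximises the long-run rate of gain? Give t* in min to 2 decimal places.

21.98 min

By the marginal value theorem, leave when the instantaneous gain rate g'(t) equals the habitat-wide average g(t)/(T + t).
g'(t) = 140·23/(t + 23)². Setting 140·23/(t+23)² = 140t/[(t+23)(21+t)] gives 23(21+t) = t(t+23), so t² = 23×21 = 483.
t* = √483 = 21.98 min.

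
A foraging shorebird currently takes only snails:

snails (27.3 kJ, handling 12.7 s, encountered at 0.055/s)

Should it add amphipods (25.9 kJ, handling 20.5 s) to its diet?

Yes

Current rate: (0.055×27.3)/(1 + 0.055×12.7) = 0.884 kJ/s.
amphipods: E/h = 25.9/20.5 = 1.263 kJ/s.
Since 1.263 > R, including amphipods increases the long-run rate.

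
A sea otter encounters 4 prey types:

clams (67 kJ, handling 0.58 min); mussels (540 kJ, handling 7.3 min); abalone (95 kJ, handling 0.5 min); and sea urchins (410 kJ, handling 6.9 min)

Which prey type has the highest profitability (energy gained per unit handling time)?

abalone

Profitability E/h (kJ/min): clams = 67/0.58 = 116, mussels = 540/7.3 = 74, abalone = 95/0.5 = 190, sea urchins = 410/6.9 = 59.4.
Ranked: abalone > clams > mussels > sea urchins.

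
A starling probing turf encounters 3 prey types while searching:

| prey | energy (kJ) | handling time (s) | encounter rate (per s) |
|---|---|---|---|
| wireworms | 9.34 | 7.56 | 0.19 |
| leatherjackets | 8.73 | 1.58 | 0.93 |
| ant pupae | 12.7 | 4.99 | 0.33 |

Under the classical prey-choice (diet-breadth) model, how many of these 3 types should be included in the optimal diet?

1

E/h in descending order: leatherjackets 5.53, ant pupae 2.55, wireworms 1.24 kJ/s. The optimal diet is the largest prefix of this list for which every included type satisfies E_i/h_i > R on the types above it.
Rate on top 1: 3.288. ant pupae: 2.55 < 3.288 → exclude; stop.
Optimal diet: leatherjackets — 1 of 3 types.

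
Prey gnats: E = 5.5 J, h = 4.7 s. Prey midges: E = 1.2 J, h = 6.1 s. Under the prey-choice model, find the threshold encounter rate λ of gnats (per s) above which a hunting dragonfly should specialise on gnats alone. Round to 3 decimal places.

The zero-one rule: include midges iff E₂/h₂ > λE₁/(1+λh₁). Equality gives the switch point.
λE₁h₂ = E₂ + λE₂h₁ ⇒ λ = E₂/(E₁h₂ − E₂h₁) = 1.2/(33.55 − 5.64) = 0.043 per s.

0.043 per s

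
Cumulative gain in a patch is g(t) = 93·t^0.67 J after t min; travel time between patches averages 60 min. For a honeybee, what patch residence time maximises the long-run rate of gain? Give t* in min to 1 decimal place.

Optimal t* satisfies g'(t*) = g(t*)/(T + t*).
g'(t) = 0.67·93·t^-0.33. Setting 0.67·93·t^-0.33 = 93·t^0.67/(60+t) gives 0.67(60+t) = t, so 0.33·t = 0.67×60.
t* = 0.67×60/0.33 = 121.8 min.

121.8 min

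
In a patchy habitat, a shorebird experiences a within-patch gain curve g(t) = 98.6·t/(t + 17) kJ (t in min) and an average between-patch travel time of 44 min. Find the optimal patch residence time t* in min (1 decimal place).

Maximise g(t)/(T+t): set derivative to zero → g'(t)(T+t) = g(t).
g'(t) = 98.6·17/(t + 17)². Setting 98.6·17/(t+17)² = 98.6t/[(t+17)(44+t)] gives 17(44+t) = t(t+17), so t² = 17×44 = 748.
t* = √748 = 27.35 min.

27.3 min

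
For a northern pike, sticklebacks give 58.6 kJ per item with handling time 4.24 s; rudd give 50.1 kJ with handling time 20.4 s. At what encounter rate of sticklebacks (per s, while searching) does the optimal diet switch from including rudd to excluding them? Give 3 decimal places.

0.051 per s

At the threshold, the rate on sticklebacks alone equals the profitability of rudd: λ·58.6/(1 + λ·4.24) = 50.1/20.4 = 2.456.
Rearranging, λ(58.6 − 2.456×4.24) = 2.456, so λ = 2.456/48.19 = 0.05097 per s.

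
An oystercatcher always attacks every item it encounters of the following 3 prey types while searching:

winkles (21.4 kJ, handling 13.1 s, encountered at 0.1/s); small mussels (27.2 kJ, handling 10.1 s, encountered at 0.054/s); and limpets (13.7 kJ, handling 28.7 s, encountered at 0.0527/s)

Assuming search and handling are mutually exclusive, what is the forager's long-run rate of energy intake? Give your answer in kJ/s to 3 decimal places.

0.992 kJ/s

Energy encountered per unit search time: 0.1×21.4 + 0.054×27.2 + 0.0527×13.7 = 4.331 kJ/s.
Handling time per unit search time: 0.1×13.1 + 0.054×10.1 + 0.0527×28.7 = 3.368.
Rate = 4.331/(1 + 3.368) = 0.9915 kJ/s.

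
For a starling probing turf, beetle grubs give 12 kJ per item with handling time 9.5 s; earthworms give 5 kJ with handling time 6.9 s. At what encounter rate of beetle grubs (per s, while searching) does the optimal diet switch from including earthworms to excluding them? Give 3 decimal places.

The zero-one rule: include earthworms iff E₂/h₂ > λE₁/(1+λh₁). Equality gives the switch point.
λE₁h₂ = E₂ + λE₂h₁ ⇒ λ = E₂/(E₁h₂ − E₂h₁) = 5/(82.8 − 47.5) = 0.1416 per s.

0.142 per s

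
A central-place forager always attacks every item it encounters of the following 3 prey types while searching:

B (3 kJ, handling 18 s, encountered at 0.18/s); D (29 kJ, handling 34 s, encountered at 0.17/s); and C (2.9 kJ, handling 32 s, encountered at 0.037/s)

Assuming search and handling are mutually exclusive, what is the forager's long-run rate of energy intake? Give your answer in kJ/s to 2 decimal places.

R = (0.18×3 + 0.17×29 + 0.037×2.9) / (1 + 0.18×18 + 0.17×34 + 0.037×32) = 5.577/11.2 = 0.4978 kJ/s.

0.50 kJ/s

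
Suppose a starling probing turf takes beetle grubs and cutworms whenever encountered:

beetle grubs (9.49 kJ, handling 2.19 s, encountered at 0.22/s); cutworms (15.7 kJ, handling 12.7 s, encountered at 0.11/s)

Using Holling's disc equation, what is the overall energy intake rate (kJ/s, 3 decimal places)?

Energy encountered per unit search time: 0.22×9.49 + 0.11×15.7 = 3.815 kJ/s.
Handling time per unit search time: 0.22×2.19 + 0.11×12.7 = 1.879.
Rate = 3.815/(1 + 1.879) = 1.325 kJ/s.

1.325 kJ/s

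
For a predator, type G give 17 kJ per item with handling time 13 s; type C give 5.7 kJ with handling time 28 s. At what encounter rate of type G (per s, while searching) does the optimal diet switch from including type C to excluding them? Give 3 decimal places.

0.014 per s

At the threshold, the rate on type G alone equals the profitability of type C: λ·17/(1 + λ·13) = 5.7/28 = 0.2036.
Rearranging, λ(17 − 0.2036×13) = 0.2036, so λ = 0.2036/14.35 = 0.01418 per s.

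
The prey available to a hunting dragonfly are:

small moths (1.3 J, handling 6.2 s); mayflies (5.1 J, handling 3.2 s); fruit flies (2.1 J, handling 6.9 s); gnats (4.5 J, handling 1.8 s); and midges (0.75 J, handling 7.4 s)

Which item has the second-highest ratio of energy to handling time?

mayflies

In descending order of E/h:
gnats: 4.5/1.8 = 2.5 J/s
mayflies: 5.1/3.2 = 1.59 J/s
fruit flies: 2.1/6.9 = 0.304 J/s
small moths: 1.3/6.2 = 0.21 J/s
midges: 0.75/7.4 = 0.101 J/s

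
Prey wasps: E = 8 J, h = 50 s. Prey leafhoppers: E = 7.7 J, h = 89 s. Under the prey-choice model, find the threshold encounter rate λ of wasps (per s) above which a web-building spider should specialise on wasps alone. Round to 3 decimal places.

At the threshold, the rate on wasps alone equals the profitability of leafhoppers: λ·8/(1 + λ·50) = 7.7/89 = 0.08652.
Rearranging, λ(8 − 0.08652×50) = 0.08652, so λ = 0.08652/3.674 = 0.02355 per s.

0.024 per s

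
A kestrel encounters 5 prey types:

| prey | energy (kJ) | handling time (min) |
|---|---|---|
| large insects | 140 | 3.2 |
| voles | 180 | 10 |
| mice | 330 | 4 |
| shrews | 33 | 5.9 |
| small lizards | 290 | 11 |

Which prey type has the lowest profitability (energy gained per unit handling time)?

Profitability E/h (kJ/min): large insects = 140/3.2 = 43.8, voles = 180/10 = 18, mice = 330/4 = 82.5, shrews = 33/5.9 = 5.59, small lizards = 290/11 = 26.4.
Ranked: mice > large insects > small lizards > voles > shrews.

shrews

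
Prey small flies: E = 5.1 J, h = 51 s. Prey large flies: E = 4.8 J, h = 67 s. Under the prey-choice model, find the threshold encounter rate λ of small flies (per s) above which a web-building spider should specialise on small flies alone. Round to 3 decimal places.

0.050 per s

Drop large flies once their profitability E₂/h₂ falls below the rate achievable on small flies alone: E₂/h₂ = λE₁/(1 + λh₁).
Solve for λ: λE₁h₂ = E₂(1 + λh₁) → λ(E₁h₂ − E₂h₁) = E₂ → λ = E₂/(E₁h₂ − E₂h₁).
λ = 4.8/(5.1×67 − 4.8×51) = 4.8/96.9 = 0.04954 per s.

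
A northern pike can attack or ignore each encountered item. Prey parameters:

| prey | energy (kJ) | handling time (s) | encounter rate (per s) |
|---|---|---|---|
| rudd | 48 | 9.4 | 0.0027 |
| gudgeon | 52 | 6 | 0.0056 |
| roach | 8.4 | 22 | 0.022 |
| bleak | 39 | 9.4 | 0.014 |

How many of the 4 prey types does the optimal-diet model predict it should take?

3

Profitabilities (E/h, kJ/s): gudgeon 8.67, rudd 5.11, bleak 4.15, roach 0.382. Add prey in this order while the next type's profitability exceeds the intake rate on those already taken.
Rate on top 1: 0.2817. rudd: 5.11 > 0.2817 → include.
Rate on top 2: 0.3974. bleak: 4.15 > 0.3974 → include.
Rate on top 3: 0.812. roach: 0.382 < 0.812 → exclude; stop.
Optimal diet: gudgeon, rudd, bleak — 3 of 4 types.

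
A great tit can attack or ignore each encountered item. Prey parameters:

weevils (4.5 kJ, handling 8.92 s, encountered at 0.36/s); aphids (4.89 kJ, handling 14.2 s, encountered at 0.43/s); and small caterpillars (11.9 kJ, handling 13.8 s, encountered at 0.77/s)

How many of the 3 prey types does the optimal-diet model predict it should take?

1

Rank by E/h (kJ/s): small caterpillars 0.862, weevils 0.504, aphids 0.344. Include each in turn until the next type's E/h falls below the running intake rate.
Rate on top 1: 0.7881. weevils: 0.504 < 0.7881 → exclude; stop.
Optimal diet: small caterpillars — 1 of 3 types.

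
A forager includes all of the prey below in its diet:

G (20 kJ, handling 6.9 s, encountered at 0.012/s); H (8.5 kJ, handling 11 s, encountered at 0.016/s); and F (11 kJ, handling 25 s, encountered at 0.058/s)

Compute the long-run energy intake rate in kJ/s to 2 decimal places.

Energy encountered per unit search time: 0.012×20 + 0.016×8.5 + 0.058×11 = 1.014 kJ/s.
Handling time per unit search time: 0.012×6.9 + 0.016×11 + 0.058×25 = 1.709.
Rate = 1.014/(1 + 1.709) = 0.3743 kJ/s.

0.37 kJ/s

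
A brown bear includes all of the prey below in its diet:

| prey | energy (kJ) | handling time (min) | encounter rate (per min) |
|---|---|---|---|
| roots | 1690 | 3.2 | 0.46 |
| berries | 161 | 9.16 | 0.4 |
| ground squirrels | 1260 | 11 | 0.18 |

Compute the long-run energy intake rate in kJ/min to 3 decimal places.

131.666 kJ/min

R = (0.46×1690 + 0.4×161 + 0.18×1260) / (1 + 0.46×3.2 + 0.4×9.16 + 0.18×11) = 1069/8.116 = 131.7 kJ/min.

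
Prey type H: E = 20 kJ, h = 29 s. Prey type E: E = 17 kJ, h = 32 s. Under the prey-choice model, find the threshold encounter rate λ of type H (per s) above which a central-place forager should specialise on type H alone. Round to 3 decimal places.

0.116 per s

At the threshold, the rate on type H alone equals the profitability of type E: λ·20/(1 + λ·29) = 17/32 = 0.5312.
Rearranging, λ(20 − 0.5312×29) = 0.5312, so λ = 0.5312/4.594 = 0.1156 per s.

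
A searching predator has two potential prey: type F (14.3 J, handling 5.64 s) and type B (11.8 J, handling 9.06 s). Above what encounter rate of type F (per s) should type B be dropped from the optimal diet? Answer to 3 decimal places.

The zero-one rule: include type B iff E₂/h₂ > λE₁/(1+λh₁). Equality gives the switch point.
λE₁h₂ = E₂ + λE₂h₁ ⇒ λ = E₂/(E₁h₂ − E₂h₁) = 11.8/(129.6 − 66.55) = 0.1873 per s.

0.187 per s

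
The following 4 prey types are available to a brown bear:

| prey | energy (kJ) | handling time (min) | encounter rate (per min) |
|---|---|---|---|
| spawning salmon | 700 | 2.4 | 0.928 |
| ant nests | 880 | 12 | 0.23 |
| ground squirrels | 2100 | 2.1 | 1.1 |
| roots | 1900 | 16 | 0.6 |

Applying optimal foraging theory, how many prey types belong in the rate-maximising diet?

1

E/h in descending order: ground squirrels 1e+03, spawning salmon 292, roots 119, ant nests 73.3 kJ/min. The optimal diet is the largest prefix of this list for which every included type satisfies E_i/h_i > R on the types above it.
Rate on top 1: 697.9. spawning salmon: 292 < 697.9 → exclude; stop.
Optimal diet: ground squirrels — 1 of 4 types.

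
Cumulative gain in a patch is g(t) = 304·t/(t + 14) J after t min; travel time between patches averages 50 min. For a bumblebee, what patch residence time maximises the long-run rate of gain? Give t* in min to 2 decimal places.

By the marginal value theorem, leave when the instantaneous gain rate g'(t) equals the habitat-wide average g(t)/(T + t).
g'(t) = 304·14/(t + 14)². Setting 304·14/(t+14)² = 304t/[(t+14)(50+t)] gives 14(50+t) = t(t+14), so t² = 14×50 = 700.
t* = √700 = 26.46 min.

26.46 min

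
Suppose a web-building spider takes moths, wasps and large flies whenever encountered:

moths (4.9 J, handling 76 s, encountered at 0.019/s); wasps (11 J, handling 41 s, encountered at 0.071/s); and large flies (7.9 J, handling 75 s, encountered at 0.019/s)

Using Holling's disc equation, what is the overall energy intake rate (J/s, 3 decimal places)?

R = Σλ_iE_i / (1 + Σλ_ih_i)
Numerator: 0.019×4.9 + 0.071×11 + 0.019×7.9 = 1.024
Denominator: 1 + 0.019×76 + 0.071×41 + 0.019×75 = 6.78
R = 1.024/6.78 = 0.1511 J/s

0.151 J/s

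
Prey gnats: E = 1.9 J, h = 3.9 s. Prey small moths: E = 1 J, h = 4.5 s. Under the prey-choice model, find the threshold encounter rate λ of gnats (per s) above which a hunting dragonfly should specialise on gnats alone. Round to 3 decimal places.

At the threshold, the rate on gnats alone equals the profitability of small moths: λ·1.9/(1 + λ·3.9) = 1/4.5 = 0.2222.
Rearranging, λ(1.9 − 0.2222×3.9) = 0.2222, so λ = 0.2222/1.033 = 0.2151 per s.

0.215 per s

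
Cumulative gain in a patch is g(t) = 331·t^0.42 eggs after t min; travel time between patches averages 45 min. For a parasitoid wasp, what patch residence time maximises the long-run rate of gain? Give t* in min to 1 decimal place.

32.6 min

By the marginal value theorem, leave when the instantaneous gain rate g'(t) equals the habitat-wide average g(t)/(T + t).
g'(t) = 0.42·331·t^-0.58. Setting 0.42·331·t^-0.58 = 331·t^0.42/(45+t) gives 0.42(45+t) = t, so 0.58·t = 0.42×45.
t* = 0.42×45/0.58 = 32.59 min.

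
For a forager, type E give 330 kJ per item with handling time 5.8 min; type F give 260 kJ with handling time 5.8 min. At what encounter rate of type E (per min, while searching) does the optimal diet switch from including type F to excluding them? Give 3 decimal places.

At the threshold, the rate on type E alone equals the profitability of type F: λ·330/(1 + λ·5.8) = 260/5.8 = 44.83.
Rearranging, λ(330 − 44.83×5.8) = 44.83, so λ = 44.83/70 = 0.6404 per min.

0.640 per min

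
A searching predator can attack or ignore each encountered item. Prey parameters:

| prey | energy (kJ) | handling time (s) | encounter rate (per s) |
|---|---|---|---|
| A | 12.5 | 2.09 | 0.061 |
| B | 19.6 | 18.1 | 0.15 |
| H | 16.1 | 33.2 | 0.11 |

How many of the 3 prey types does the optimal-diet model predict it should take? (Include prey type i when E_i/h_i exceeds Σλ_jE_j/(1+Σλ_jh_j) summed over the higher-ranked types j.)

2

E/h in descending order: A 5.98, B 1.08, H 0.485 kJ/s. The optimal diet is the largest prefix of this list for which every included type satisfies E_i/h_i > R on the types above it.
Rate on top 1: 0.6763. B: 1.08 > 0.6763 → include.
Rate on top 2: 0.9636. H: 0.485 < 0.9636 → exclude; stop.
Optimal diet: A, B — 2 of 3 types.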